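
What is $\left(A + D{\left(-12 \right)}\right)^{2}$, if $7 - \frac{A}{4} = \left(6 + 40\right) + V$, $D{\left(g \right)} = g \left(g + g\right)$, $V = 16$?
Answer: $4624$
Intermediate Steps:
$D{\left(g \right)} = 2 g^{2}$ ($D{\left(g \right)} = g 2 g = 2 g^{2}$)
$A = -220$ ($A = 28 - 4 \left(\left(6 + 40\right) + 16\right) = 28 - 4 \left(46 + 16\right) = 28 - 248 = -220$)
$\left(A + D{\left(-12 \right)}\right)^{2} = \left(-220 + 2 \left(-12\right)^{2}\right)^{2} = \left(-220 + 2 \cdot 144\right)^{2} = \left(-220 + 288\right)^{2} = 68^{2} = 4624$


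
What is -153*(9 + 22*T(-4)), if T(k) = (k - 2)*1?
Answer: 18819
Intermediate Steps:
T(k) = -2 + k (T(k) = (-2 + k)*1 = -2 + k)
-153*(9 + 22*T(-4)) = -153*(9 + 22*(-2 - 4)) = -153*(9 + 22*(-6)) = -153*(9 - 132) = -153*(-123) = 18819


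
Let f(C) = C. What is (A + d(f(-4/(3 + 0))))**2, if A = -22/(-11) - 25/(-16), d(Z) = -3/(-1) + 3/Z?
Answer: 4761/256 ≈ 18.598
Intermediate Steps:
d(Z) = 3 + 3/Z (d(Z) = -3*(-1) + 3/Z = 3 + 3/Z)
A = 57/16 (A = -22*(-1/11) - 25*(-1/16) = 2 + 25/16 = 57/16 ≈ 3.5625)
(A + d(f(-4/(3 + 0))))**2 = (57/16 + (3 + 3/((-4/(3 + 0)))))**2 = (57/16 + (3 + 3/((-4/3))))**2 = (57/16 + (3 + 3/((-4*1/3))))**2 = (57/16 + (3 + 3/(-4/3)))**2 = (57/16 + (3 + 3*(-3/4)))**2 = (57/16 + (3 - 9/4))**2 = (57/16 + 3/4)**2 = (69/16)**2 = 4761/256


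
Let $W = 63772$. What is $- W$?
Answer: $-63772$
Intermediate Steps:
$- W = \left(-1\right) 63772 = -63772$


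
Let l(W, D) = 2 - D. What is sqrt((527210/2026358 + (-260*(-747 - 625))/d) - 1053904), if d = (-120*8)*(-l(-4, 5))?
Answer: I*sqrt(38951738291574992503)/6079074 ≈ 1026.7*I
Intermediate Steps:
d = -2880 (d = (-120*8)*(-(2 - 1*5)) = -(-960)*(2 - 5) = -(-960)*(-3) = -960*3 = -2880)
sqrt((527210/2026358 + (-260*(-747 - 625))/d) - 1053904) = sqrt((527210/2026358 - 260*(-747 - 625)/(-2880)) - 1053904) = sqrt((527210*(1/2026358) - 260*(-1372)*(-1/2880)) - 1053904) = sqrt((263605/1013179 + 356720*(-1/2880)) - 1053904) = sqrt((263605/1013179 - 4459/36) - 1053904) = sqrt(-4508275381/36474444 - 1053904) = sqrt(-38445070704757/36474444) = I*sqrt(38951738291574992503)/6079074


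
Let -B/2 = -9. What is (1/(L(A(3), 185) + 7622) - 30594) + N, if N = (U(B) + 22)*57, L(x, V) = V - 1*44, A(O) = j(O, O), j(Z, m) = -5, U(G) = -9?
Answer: -231748838/7763 ≈ -29853.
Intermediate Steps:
B = 18 (B = -2*(-9) = 18)
A(O) = -5
L(x, V) = -44 + V (L(x, V) = V - 44 = -44 + V)
N = 741 (N = (-9 + 22)*57 = 13*57 = 741)
(1/(L(A(3), 185) + 7622) - 30594) + N = (1/((-44 + 185) + 7622) - 30594) + 741 = (1/(141 + 7622) - 30594) + 741 = (1/7763 - 30594) + 741 = -237501221/7763 + 741 = -231748838/7763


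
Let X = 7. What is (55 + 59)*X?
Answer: 798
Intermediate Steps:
(55 + 59)*X = (55 + 59)*7 = 114*7 = 798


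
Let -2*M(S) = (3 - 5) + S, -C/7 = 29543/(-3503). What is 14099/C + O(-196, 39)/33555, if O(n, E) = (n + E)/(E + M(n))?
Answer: 7377394742983/30890665890 ≈ 238.82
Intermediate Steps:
C = 6671/113 (C = -206801/(-3503) = -206801*(-1)/3503 = -7*(-953/113) = 6671/113 ≈ 59.035)
M(S) = 1 - S/2 (M(S) = -((3 - 5) + S)/2 = -(-2 + S)/2 = 1 - S/2)
O(n, E) = (E + n)/(1 + E - n/2) (O(n, E) = (n + E)/(E + (1 - n/2)) = (E + n)/(1 + E - n/2))
14099/C + O(-196, 39)/33555 = 14099/(6671/113) + (2*(39 - 196)/(2 - 1*(-196) + 2*39))/33555 = 14099*(113/6671) + (2*(-157)/(2 + 196 + 78))*(1/33555) = 1593187/6671 + (2*(-157)/276)*(1/33555) = 1593187/6671 + (2*(1/276)*(-157))*(1/33555) = 1593187/6671 - 157/138*1/33555 = 1593187/6671 - 157/4630590 = 7377394742983/30890665890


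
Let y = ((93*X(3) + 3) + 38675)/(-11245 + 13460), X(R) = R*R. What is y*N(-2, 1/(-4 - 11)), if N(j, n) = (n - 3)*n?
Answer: 363538/99675 ≈ 3.6472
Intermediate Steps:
X(R) = R²
N(j, n) = n*(-3 + n) (N(j, n) = (-3 + n)*n = n*(-3 + n))
y = 7903/443 (y = ((93*3² + 3) + 38675)/(-11245 + 13460) = ((93*9 + 3) + 38675)/2215 = ((837 + 3) + 38675)*(1/2215) = (840 + 38675)*(1/2215) = 39515*(1/2215) = 7903/443 ≈ 17.840)
y*N(-2, 1/(-4 - 11)) = 7903*((-3 + 1/(-4 - 11))/(-4 - 11))/443 = 7903*((-3 + 1/(-15))/(-15))/443 = 7903*(-(-3 - 1/15)/15)/443 = 7903*(-1/15*(-46/15))/443 = (7903/443)*(46/225) = 363538/99675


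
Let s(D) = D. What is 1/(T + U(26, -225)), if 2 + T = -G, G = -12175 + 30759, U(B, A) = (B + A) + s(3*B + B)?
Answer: -1/18681 ≈ -5.3530e-5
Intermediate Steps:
U(B, A) = A + 5*B (U(B, A) = (B + A) + (3*B + B) = (A + B) + 4*B = A + 5*B)
G = 18584
T = -18586 (T = -2 - 1*18584 = -2 - 18584 = -18586)
1/(T + U(26, -225)) = 1/(-18586 + (-225 + 5*26)) = 1/(-18586 + (-225 + 130)) = 1/(-18586 - 95) = 1/(-18681) = -1/18681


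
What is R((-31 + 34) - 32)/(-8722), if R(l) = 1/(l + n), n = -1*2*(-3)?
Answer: 1/200606 ≈ 4.9849e-6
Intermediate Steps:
n = 6 (n = -2*(-3) = 6)
R(l) = 1/(6 + l) (R(l) = 1/(l + 6) = 1/(6 + l))
R((-31 + 34) - 32)/(-8722) = 1/((6 + ((-31 + 34) - 32))*(-8722)) = -1/8722/(6 + (3 - 32)) = -1/8722/(6 - 29) = -1/8722/(-23) = -1/23*(-1/8722) = 1/200606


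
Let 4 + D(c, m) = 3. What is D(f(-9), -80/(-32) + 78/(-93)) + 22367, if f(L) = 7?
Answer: 22366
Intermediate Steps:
D(c, m) = -1 (D(c, m) = -4 + 3 = -1)
D(f(-9), -80/(-32) + 78/(-93)) + 22367 = -1 + 22367 = 22366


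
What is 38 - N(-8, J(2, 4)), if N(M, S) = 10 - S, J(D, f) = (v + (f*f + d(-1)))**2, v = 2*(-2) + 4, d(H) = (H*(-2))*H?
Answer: 224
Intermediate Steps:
d(H) = -2*H**2 (d(H) = (-2*H)*H = -2*H**2)
v = 0 (v = -4 + 4 = 0)
J(D, f) = (-2 + f**2)**2 (J(D, f) = (0 + (f*f - 2*(-1)**2))**2 = (0 + (f**2 - 2*1))**2 = (0 + (f**2 - 2))**2 = (0 + (-2 + f**2))**2 = (-2 + f**2)**2)
38 - N(-8, J(2, 4)) = 38 - (10 - (-2 + 4**2)**2) = 38 - (10 - (-2 + 16)**2) = 38 - (10 - 1*14**2) = 38 - (10 - 1*196) = 38 - (10 - 196) = 38 - 1*(-186) = 38 + 186 = 224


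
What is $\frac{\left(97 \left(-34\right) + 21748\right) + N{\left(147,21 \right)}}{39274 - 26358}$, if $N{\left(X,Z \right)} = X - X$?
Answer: $\frac{9225}{6458} \approx 1.4285$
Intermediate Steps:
$N{\left(X,Z \right)} = 0$
$\frac{\left(97 \left(-34\right) + 21748\right) + N{\left(147,21 \right)}}{39274 - 26358} = \frac{\left(97 \left(-34\right) + 21748\right) + 0}{39274 - 26358} = \frac{\left(-3298 + 21748\right) + 0}{12916} = \left(18450 + 0\right) \frac{1}{12916} = 18450 \cdot \frac{1}{12916} = \frac{9225}{6458}$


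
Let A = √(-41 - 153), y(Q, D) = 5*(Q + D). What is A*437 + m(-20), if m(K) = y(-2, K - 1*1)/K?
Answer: 23/4 + 437*I*√194 ≈ 5.75 + 6086.7*I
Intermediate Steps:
y(Q, D) = 5*D + 5*Q (y(Q, D) = 5*(D + Q) = 5*D + 5*Q)
m(K) = (-15 + 5*K)/K (m(K) = (5*(K - 1*1) + 5*(-2))/K = (5*(K - 1) - 10)/K = (5*(-1 + K) - 10)/K = ((-5 + 5*K) - 10)/K = (-15 + 5*K)/K)
A = I*√194 (A = √(-194) = I*√194 ≈ 13.928*I)
A*437 + m(-20) = (I*√194)*437 + (5 - 15/(-20)) = 437*I*√194 + (5 - 15*(-1/20)) = 437*I*√194 + (5 + ¾) = 437*I*√194 + 23/4 = 23/4 + 437*I*√194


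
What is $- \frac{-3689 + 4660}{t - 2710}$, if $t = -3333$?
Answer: $\frac{971}{6043} \approx 0.16068$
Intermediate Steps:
$- \frac{-3689 + 4660}{t - 2710} = - \frac{-3689 + 4660}{-3333 - 2710} = - \frac{971}{-6043} = - \frac{971 \left(-1\right)}{6043} = \left(-1\right) \left(- \frac{971}{6043}\right) = \frac{971}{6043}$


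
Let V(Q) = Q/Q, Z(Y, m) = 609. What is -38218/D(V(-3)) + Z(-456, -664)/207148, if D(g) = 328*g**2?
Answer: -494786407/4246534 ≈ -116.52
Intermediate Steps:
V(Q) = 1
-38218/D(V(-3)) + Z(-456, -664)/207148 = -38218/(328*1**2) + 609/207148 = -38218/(328*1) + 609*(1/207148) = -38218/328 + 609/207148 = -38218*1/328 + 609/207148 = -19109/164 + 609/207148 = -494786407/4246534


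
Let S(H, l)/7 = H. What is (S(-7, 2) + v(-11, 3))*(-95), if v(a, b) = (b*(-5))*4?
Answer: 10355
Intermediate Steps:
S(H, l) = 7*H
v(a, b) = -20*b (v(a, b) = -5*b*4 = -20*b)
(S(-7, 2) + v(-11, 3))*(-95) = (7*(-7) - 20*3)*(-95) = (-49 - 60)*(-95) = -109*(-95) = 10355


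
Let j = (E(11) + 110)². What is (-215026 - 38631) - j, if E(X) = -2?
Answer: -265321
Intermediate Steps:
j = 11664 (j = (-2 + 110)² = 108² = 11664)
(-215026 - 38631) - j = (-215026 - 38631) - 1*11664 = -253657 - 11664 = -265321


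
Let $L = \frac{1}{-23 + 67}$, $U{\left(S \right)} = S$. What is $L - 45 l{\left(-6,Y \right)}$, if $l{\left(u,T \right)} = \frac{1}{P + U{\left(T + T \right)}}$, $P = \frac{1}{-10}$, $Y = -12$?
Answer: $\frac{20041}{10604} \approx 1.8899$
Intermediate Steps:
$L = \frac{1}{44} \approx 0.022727$
$P = - \frac{1}{10} \approx -0.1$
$l{\left(u,T \right)} = \frac{1}{- \frac{1}{10} + 2 T}$ ($l{\left(u,T \right)} = \frac{1}{- \frac{1}{10} + \left(T + T\right)} = \frac{1}{- \frac{1}{10} + 2 T}$)
$L - 45 l{\left(-6,Y \right)} = \frac{1}{44} - 45 \frac{10}{-1 + 20 \left(-12\right)} = \frac{1}{44} - 45 \frac{10}{-1 - 240} = \frac{1}{44} - 45 \frac{10}{-241} = \frac{1}{44} - 45 \cdot 10 \left(- \frac{1}{241}\right) = \frac{1}{44} - - \frac{450}{241} = \frac{1}{44} + \frac{450}{241} = \frac{20041}{10604}$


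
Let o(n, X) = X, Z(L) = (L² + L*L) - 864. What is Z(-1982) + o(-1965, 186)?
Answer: 7855970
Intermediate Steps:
Z(L) = -864 + 2*L² (Z(L) = (L² + L²) - 864 = 2*L² - 864 = -864 + 2*L²)
Z(-1982) + o(-1965, 186) = (-864 + 2*(-1982)²) + 186 = (-864 + 2*3928324) + 186 = (-864 + 7856648) + 186 = 7855784 + 186 = 7855970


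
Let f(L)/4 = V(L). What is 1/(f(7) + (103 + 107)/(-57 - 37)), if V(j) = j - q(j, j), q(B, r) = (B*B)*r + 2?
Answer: -47/63649 ≈ -0.00073843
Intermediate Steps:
q(B, r) = 2 + r*B² (q(B, r) = B²*r + 2 = r*B² + 2 = 2 + r*B²)
V(j) = -2 + j - j³ (V(j) = j - (2 + j*j²) = j - (2 + j³) = j + (-2 - j³) = -2 + j - j³)
f(L) = -8 - 4*L³ + 4*L (f(L) = 4*(-2 + L - L³) = -8 - 4*L³ + 4*L)
1/(f(7) + (103 + 107)/(-57 - 37)) = 1/((-8 - 4*7³ + 4*7) + (103 + 107)/(-57 - 37)) = 1/((-8 - 4*343 + 28) + 210/(-94)) = 1/((-8 - 1372 + 28) + 210*(-1/94)) = 1/(-1352 - 105/47) = 1/(-63649/47) = -47/63649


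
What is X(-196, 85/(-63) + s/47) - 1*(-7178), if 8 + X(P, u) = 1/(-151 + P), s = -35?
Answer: 2487989/347 ≈ 7170.0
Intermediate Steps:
X(P, u) = -8 + 1/(-151 + P)
X(-196, 85/(-63) + s/47) - 1*(-7178) = (1209 - 8*(-196))/(-151 - 196) - 1*(-7178) = (1209 + 1568)/(-347) + 7178 = -1/347*2777 + 7178 = -2777/347 + 7178 = 2487989/347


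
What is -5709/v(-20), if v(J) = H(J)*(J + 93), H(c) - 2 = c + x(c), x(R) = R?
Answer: 5709/2774 ≈ 2.0580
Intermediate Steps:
H(c) = 2 + 2*c (H(c) = 2 + (c + c) = 2 + 2*c)
v(J) = (2 + 2*J)*(93 + J) (v(J) = (2 + 2*J)*(J + 93) = (2 + 2*J)*(93 + J))
-5709/v(-20) = -5709*1/(2*(1 - 20)*(93 - 20)) = -5709/(2*(-19)*73) = -5709/(-2774) = -5709*(-1/2774) = 5709/2774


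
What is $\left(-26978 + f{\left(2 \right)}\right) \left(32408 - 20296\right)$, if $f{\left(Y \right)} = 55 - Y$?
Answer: $-326115600$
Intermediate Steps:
$\left(-26978 + f{\left(2 \right)}\right) \left(32408 - 20296\right) = \left(-26978 + \left(55 - 2\right)\right) \left(32408 - 20296\right) = \left(-26978 + \left(55 - 2\right)\right) 12112 = \left(-26978 + 53\right) 12112 = \left(-26925\right) 12112 = -326115600$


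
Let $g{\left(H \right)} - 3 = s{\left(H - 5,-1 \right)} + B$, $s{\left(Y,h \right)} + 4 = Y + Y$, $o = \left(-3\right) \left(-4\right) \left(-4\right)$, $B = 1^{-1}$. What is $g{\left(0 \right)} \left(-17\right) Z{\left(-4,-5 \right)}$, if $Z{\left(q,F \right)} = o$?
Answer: $-8160$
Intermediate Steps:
$B = 1$
$o = -48$ ($o = 12 \left(-4\right) = -48$)
$Z{\left(q,F \right)} = -48$
$s{\left(Y,h \right)} = -4 + 2 Y$ ($s{\left(Y,h \right)} = -4 + \left(Y + Y\right) = -4 + 2 Y$)
$g{\left(H \right)} = -10 + 2 H$ ($g{\left(H \right)} = 3 + \left(\left(-4 + 2 \left(H - 5\right)\right) + 1\right) = 3 + \left(\left(-4 + 2 \left(-5 + H\right)\right) + 1\right) = 3 + \left(\left(-4 + \left(-10 + 2 H\right)\right) + 1\right) = 3 + \left(\left(-14 + 2 H\right) + 1\right) = 3 + \left(-13 + 2 H\right) = -10 + 2 H$)
$g{\left(0 \right)} \left(-17\right) Z{\left(-4,-5 \right)} = \left(-10 + 2 \cdot 0\right) \left(-17\right) \left(-48\right) = \left(-10 + 0\right) \left(-17\right) \left(-48\right) = \left(-10\right) \left(-17\right) \left(-48\right) = 170 \left(-48\right) = -8160$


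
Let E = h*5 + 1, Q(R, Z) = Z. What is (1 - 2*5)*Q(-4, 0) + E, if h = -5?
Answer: -24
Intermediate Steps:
E = -24 (E = -5*5 + 1 = -25 + 1 = -24)
(1 - 2*5)*Q(-4, 0) + E = (1 - 2*5)*0 - 24 = (1 - 10)*0 - 24 = -9*0 - 24 = 0 - 24 = -24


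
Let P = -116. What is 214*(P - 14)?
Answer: -27820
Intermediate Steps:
214*(P - 14) = 214*(-116 - 14) = 214*(-130) = -27820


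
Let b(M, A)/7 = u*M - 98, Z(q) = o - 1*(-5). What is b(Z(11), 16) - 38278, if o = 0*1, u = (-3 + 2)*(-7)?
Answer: -38719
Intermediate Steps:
u = 7 (u = -1*(-7) = 7)
o = 0
Z(q) = 5 (Z(q) = 0 - 1*(-5) = 0 + 5 = 5)
b(M, A) = -686 + 49*M (b(M, A) = 7*(7*M - 98) = 7*(-98 + 7*M) = -686 + 49*M)
b(Z(11), 16) - 38278 = (-686 + 49*5) - 38278 = (-686 + 245) - 38278 = -441 - 38278 = -38719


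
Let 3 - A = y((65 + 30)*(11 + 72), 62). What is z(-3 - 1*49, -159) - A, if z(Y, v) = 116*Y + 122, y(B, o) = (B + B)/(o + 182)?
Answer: -713501/122 ≈ -5848.4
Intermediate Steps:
y(B, o) = 2*B/(182 + o) (y(B, o) = (2*B)/(182 + o) = 2*B/(182 + o))
z(Y, v) = 122 + 116*Y
A = -7519/122 (A = 3 - 2*(65 + 30)*(11 + 72)/(182 + 62) = 3 - 2*95*83/244 = 3 - 2*7885/244 = 3 - 1*7885/122 = 3 - 7885/122 = -7519/122 ≈ -61.631)
z(-3 - 1*49, -159) - A = (122 + 116*(-3 - 1*49)) - 1*(-7519/122) = (122 + 116*(-3 - 49)) + 7519/122 = (122 + 116*(-52)) + 7519/122 = (122 - 6032) + 7519/122 = -5910 + 7519/122 = -713501/122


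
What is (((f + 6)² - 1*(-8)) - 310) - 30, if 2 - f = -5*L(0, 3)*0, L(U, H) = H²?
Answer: -268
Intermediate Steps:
f = 2 (f = 2 - (-5*3²)*0 = 2 - (-5*9)*0 = 2 - (-45)*0 = 2 - 1*0 = 2 + 0 = 2)
(((f + 6)² - 1*(-8)) - 310) - 30 = (((2 + 6)² - 1*(-8)) - 310) - 30 = ((8² + 8) - 310) - 30 = ((64 + 8) - 310) - 30 = (72 - 310) - 30 = -238 - 30 = -268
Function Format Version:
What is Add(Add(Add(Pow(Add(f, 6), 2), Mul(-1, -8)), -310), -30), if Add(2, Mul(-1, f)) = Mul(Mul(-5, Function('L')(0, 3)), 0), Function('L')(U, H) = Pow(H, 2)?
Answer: -268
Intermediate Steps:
f = 2 (f = Add(2, Mul(-1, Mul(Mul(-5, Pow(3, 2)), 0))) = Add(2, Mul(-1, Mul(Mul(-5, 9), 0))) = Add(2, Mul(-1, Mul(-45, 0))) = Add(2, Mul(-1, 0)) = Add(2, 0) = 2)
Add(Add(Add(Pow(Add(f, 6), 2), Mul(-1, -8)), -310), -30) = Add(Add(Add(Pow(Add(2, 6), 2), Mul(-1, -8)), -310), -30) = Add(Add(Add(Pow(8, 2), 8), -310), -30) = Add(Add(Add(64, 8), -310), -30) = Add(Add(72, -310), -30) = Add(-238, -30) = -268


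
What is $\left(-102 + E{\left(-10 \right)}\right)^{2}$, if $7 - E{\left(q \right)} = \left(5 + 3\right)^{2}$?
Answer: $25281$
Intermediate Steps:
$E{\left(q \right)} = -57$ ($E{\left(q \right)} = 7 - \left(5 + 3\right)^{2} = 7 - 8^{2} = 7 - 64 = -57$)
$\left(-102 + E{\left(-10 \right)}\right)^{2} = \left(-102 - 57\right)^{2} = \left(-159\right)^{2} = 25281$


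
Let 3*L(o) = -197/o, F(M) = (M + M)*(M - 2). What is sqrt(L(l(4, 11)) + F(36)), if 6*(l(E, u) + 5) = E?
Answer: sqrt(416273)/13 ≈ 49.630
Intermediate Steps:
l(E, u) = -5 + E/6
F(M) = 2*M*(-2 + M) (F(M) = (2*M)*(-2 + M) = 2*M*(-2 + M))
L(o) = -197/(3*o) (L(o) = (-197/o)/3 = -197/(3*o))
sqrt(L(l(4, 11)) + F(36)) = sqrt(-197/(3*(-5 + (1/6)*4)) + 2*36*(-2 + 36)) = sqrt(-197/(3*(-5 + 2/3)) + 2*36*34) = sqrt(-197/(3*(-13/3)) + 2448) = sqrt(-197/3*(-3/13) + 2448) = sqrt(197/13 + 2448) = sqrt(32021/13) = sqrt(416273)/13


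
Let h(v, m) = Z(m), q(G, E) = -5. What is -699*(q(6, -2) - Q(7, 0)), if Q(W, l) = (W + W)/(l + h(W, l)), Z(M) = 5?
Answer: 27261/5 ≈ 5452.2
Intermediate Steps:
h(v, m) = 5
Q(W, l) = 2*W/(5 + l) (Q(W, l) = (W + W)/(l + 5) = (2*W)/(5 + l) = 2*W/(5 + l))
-699*(q(6, -2) - Q(7, 0)) = -699*(-5 - 2*7/(5 + 0)) = -699*(-5 - 2*7/5) = -699*(-5 - 1*14/5) = -699*(-5 - 14/5) = -699*(-39/5) = 27261/5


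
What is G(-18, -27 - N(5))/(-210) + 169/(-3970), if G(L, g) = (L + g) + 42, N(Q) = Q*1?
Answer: -373/83370 ≈ -0.0044740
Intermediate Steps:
N(Q) = Q
G(L, g) = 42 + L + g
G(-18, -27 - N(5))/(-210) + 169/(-3970) = (42 - 18 + (-27 - 1*5))/(-210) + 169/(-3970) = (42 - 18 + (-27 - 5))*(-1/210) + 169*(-1/3970) = (42 - 18 - 32)*(-1/210) - 169/3970 = -8*(-1/210) - 169/3970 = 4/105 - 169/3970 = -373/83370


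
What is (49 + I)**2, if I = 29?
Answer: 6084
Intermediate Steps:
(49 + I)**2 = (49 + 29)**2 = 78**2 = 6084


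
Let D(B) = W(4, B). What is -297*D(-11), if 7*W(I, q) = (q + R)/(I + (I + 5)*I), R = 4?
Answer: 297/40 ≈ 7.4250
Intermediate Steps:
W(I, q) = (4 + q)/(7*(I + I*(5 + I))) (W(I, q) = ((q + 4)/(I + (I + 5)*I))/7 = ((4 + q)/(I + (5 + I)*I))/7 = ((4 + q)/(I + I*(5 + I)))/7 = (4 + q)/(7*(I + I*(5 + I))))
D(B) = 1/70 + B/280 (D(B) = (⅐)*(4 + B)/(4*(6 + 4)) = (⅐)*(¼)*(4 + B)/10 = (⅐)*(¼)*(⅒)*(4 + B) = 1/70 + B/280)
-297*D(-11) = -297*(1/70 + (1/280)*(-11)) = -297*(1/70 - 11/280) = -297*(-1/40) = 297/40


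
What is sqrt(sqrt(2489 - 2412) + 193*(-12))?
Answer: sqrt(-2316 + sqrt(77)) ≈ 48.034*I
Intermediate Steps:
sqrt(sqrt(2489 - 2412) + 193*(-12)) = sqrt(sqrt(77) - 2316) = sqrt(-2316 + sqrt(77))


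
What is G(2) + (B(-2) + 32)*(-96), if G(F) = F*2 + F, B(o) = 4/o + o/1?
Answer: -2682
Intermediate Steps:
B(o) = o + 4/o (B(o) = 4/o + o*1 = 4/o + o = o + 4/o)
G(F) = 3*F (G(F) = 2*F + F = 3*F)
G(2) + (B(-2) + 32)*(-96) = 3*2 + ((-2 + 4/(-2)) + 32)*(-96) = 6 + ((-2 + 4*(-1/2)) + 32)*(-96) = 6 + ((-2 - 2) + 32)*(-96) = 6 + (-4 + 32)*(-96) = 6 + 28*(-96) = 6 - 2688 = -2682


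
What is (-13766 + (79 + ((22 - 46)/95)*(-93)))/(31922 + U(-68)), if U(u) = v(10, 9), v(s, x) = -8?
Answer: -6589/15390 ≈ -0.42813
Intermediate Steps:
U(u) = -8
(-13766 + (79 + ((22 - 46)/95)*(-93)))/(31922 + U(-68)) = (-13766 + (79 + ((22 - 46)/95)*(-93)))/(31922 - 8) = (-13766 + (79 - 24*1/95*(-93)))/31914 = (-13766 + (79 - 24/95*(-93)))*(1/31914) = (-13766 + (79 + 2232/95))*(1/31914) = (-13766 + 9737/95)*(1/31914) = -1298033/95*1/31914 = -6589/15390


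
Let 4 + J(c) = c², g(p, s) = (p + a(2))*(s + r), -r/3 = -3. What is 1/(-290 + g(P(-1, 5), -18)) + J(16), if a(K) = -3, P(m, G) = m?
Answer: 64007/254 ≈ 252.00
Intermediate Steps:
r = 9 (r = -3*(-3) = 9)
g(p, s) = (-3 + p)*(9 + s) (g(p, s) = (p - 3)*(s + 9) = (-3 + p)*(9 + s))
J(c) = -4 + c²
1/(-290 + g(P(-1, 5), -18)) + J(16) = 1/(-290 + (-27 - 3*(-18) + 9*(-1) - 1*(-18))) + (-4 + 16²) = 1/(-290 + (-27 + 54 - 9 + 18)) + (-4 + 256) = 1/(-290 + 36) + 252 = 1/(-254) + 252 = -1/254 + 252 = 64007/254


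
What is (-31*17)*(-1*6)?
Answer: 3162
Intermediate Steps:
(-31*17)*(-1*6) = -527*(-6) = 3162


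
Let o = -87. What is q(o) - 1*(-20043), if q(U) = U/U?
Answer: 20044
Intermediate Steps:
q(U) = 1
q(o) - 1*(-20043) = 1 - 1*(-20043) = 1 + 20043 = 20044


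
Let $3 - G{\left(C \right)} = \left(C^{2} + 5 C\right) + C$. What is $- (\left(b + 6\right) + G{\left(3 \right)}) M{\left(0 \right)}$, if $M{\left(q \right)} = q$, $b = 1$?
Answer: $0$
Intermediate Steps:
$G{\left(C \right)} = 3 - C^{2} - 6 C$ ($G{\left(C \right)} = 3 - \left(\left(C^{2} + 5 C\right) + C\right) = 3 - \left(C^{2} + 6 C\right) = 3 - C^{2} - 6 C$)
$- (\left(b + 6\right) + G{\left(3 \right)}) M{\left(0 \right)} = - (\left(1 + 6\right) - 24) 0 = - (7 - 24) 0 = \left(-1\right) \left(-17\right) 0 = 17 \cdot 0 = 0$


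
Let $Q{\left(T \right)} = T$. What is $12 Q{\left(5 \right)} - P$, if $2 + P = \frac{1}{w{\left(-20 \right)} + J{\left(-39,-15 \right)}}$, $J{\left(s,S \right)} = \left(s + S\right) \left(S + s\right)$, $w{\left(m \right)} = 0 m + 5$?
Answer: $\frac{181101}{2921} \approx 62.0$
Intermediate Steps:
$w{\left(m \right)} = 5$ ($w{\left(m \right)} = 0 + 5 = 5$)
$J{\left(s,S \right)} = \left(S + s\right)^{2}$ ($J{\left(s,S \right)} = \left(S + s\right) \left(S + s\right) = \left(S + s\right)^{2}$)
$P = - \frac{5841}{2921}$ ($P = -2 + \frac{1}{5 + \left(-15 - 39\right)^{2}} = -2 + \frac{1}{5 + \left(-54\right)^{2}} = -2 + \frac{1}{5 + 2916} = -2 + \frac{1}{2921} = - \frac{5841}{2921} \approx -1.9997$)
$12 Q{\left(5 \right)} - P = 12 \cdot 5 - - \frac{5841}{2921} = 60 + \frac{5841}{2921} = \frac{181101}{2921}$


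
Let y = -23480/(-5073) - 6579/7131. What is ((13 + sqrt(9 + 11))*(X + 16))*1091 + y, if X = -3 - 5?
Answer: 1368252713615/12058521 + 17456*sqrt(5) ≈ 1.5250e+5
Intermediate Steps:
X = -8
y = 44686871/12058521 (y = -23480*(-1/5073) - 6579*1/7131 = 23480/5073 - 2193/2377 = 44686871/12058521 ≈ 3.7058)
((13 + sqrt(9 + 11))*(X + 16))*1091 + y = ((13 + sqrt(9 + 11))*(-8 + 16))*1091 + 44686871/12058521 = ((13 + sqrt(20))*8)*1091 + 44686871/12058521 = ((13 + 2*sqrt(5))*8)*1091 + 44686871/12058521 = (104 + 16*sqrt(5))*1091 + 44686871/12058521 = (113464 + 17456*sqrt(5)) + 44686871/12058521 = 1368252713615/12058521 + 17456*sqrt(5)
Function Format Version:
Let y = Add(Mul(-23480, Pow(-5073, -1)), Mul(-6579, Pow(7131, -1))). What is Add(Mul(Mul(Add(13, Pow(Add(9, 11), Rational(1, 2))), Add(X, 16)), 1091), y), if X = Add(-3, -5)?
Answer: Add(Rational(1368252713615, 12058521), Mul(17456, Pow(5, Rational(1, 2)))) ≈ 1.5250e+5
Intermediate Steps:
X = -8
y = Rational(44686871, 12058521) (y = Add(Mul(-23480, Rational(-1, 5073)), Mul(-6579, Rational(1, 7131))) = Add(Rational(23480, 5073), Rational(-2193, 2377)) = Rational(44686871, 12058521) ≈ 3.7058)
Add(Mul(Mul(Add(13, Pow(Add(9, 11), Rational(1, 2))), Add(X, 16)), 1091), y) = Add(Mul(Mul(Add(13, Pow(Add(9, 11), Rational(1, 2))), Add(-8, 16)), 1091), Rational(44686871, 12058521)) = Add(Mul(Mul(Add(13, Pow(20, Rational(1, 2))), 8), 1091), Rational(44686871, 12058521)) = Add(Mul(Mul(Add(13, Mul(2, Pow(5, Rational(1, 2)))), 8), 1091), Rational(44686871, 12058521)) = Add(Mul(Add(104, Mul(16, Pow(5, Rational(1, 2)))), 1091), Rational(44686871, 12058521)) = Add(Add(113464, Mul(17456, Pow(5, Rational(1, 2)))), Rational(44686871, 12058521)) = Add(Rational(1368252713615, 12058521), Mul(17456, Pow(5, Rational(1, 2))))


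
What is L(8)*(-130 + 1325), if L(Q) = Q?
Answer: 9560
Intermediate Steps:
L(8)*(-130 + 1325) = 8*(-130 + 1325) = 8*1195 = 9560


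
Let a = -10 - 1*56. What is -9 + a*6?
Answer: -405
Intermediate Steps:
a = -66 (a = -10 - 56 = -66)
-9 + a*6 = -9 - 66*6 = -9 - 396 = -405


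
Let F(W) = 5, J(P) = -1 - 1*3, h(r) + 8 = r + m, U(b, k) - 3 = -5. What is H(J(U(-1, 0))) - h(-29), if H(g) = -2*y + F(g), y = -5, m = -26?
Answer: 78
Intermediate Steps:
U(b, k) = -2 (U(b, k) = 3 - 5 = -2)
h(r) = -34 + r (h(r) = -8 + (r - 26) = -8 + (-26 + r) = -34 + r)
J(P) = -4 (J(P) = -1 - 3 = -4)
H(g) = 15 (H(g) = -2*(-5) + 5 = 10 + 5 = 15)
H(J(U(-1, 0))) - h(-29) = 15 - (-34 - 29) = 15 - 1*(-63) = 15 + 63 = 78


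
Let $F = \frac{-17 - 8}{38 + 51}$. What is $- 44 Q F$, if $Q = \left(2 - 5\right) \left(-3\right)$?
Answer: $\frac{9900}{89} \approx 111.24$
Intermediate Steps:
$F = - \frac{25}{89} \approx -0.2809$
$Q = 9$ ($Q = \left(-3\right) \left(-3\right) = 9$)
$- 44 Q F = \left(-44\right) 9 \left(- \frac{25}{89}\right) = \left(-396\right) \left(- \frac{25}{89}\right) = \frac{9900}{89}$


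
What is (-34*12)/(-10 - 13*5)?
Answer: 136/25 ≈ 5.4400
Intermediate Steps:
(-34*12)/(-10 - 13*5) = -408/(-10 - 65) = -408/(-75) = -408*(-1/75) = 136/25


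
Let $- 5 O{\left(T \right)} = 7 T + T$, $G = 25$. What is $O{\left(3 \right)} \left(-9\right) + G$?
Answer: $\frac{341}{5} \approx 68.2$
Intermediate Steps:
$O{\left(T \right)} = - \frac{8 T}{5}$ ($O{\left(T \right)} = - \frac{7 T + T}{5} = - \frac{8 T}{5}$)
$O{\left(3 \right)} \left(-9\right) + G = \left(- \frac{8}{5}\right) 3 \left(-9\right) + 25 = \left(- \frac{24}{5}\right) \left(-9\right) + 25 = \frac{216}{5} + 25 = \frac{341}{5}$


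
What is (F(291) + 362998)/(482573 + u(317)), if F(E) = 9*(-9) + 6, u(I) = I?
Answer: 362923/482890 ≈ 0.75156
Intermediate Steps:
F(E) = -75 (F(E) = -81 + 6 = -75)
(F(291) + 362998)/(482573 + u(317)) = (-75 + 362998)/(482573 + 317) = 362923/482890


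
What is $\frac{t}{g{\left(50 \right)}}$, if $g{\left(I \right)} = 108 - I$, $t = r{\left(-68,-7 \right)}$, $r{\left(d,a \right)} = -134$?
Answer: $- \frac{67}{29} \approx -2.3103$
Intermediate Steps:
$t = -134$
$\frac{t}{g{\left(50 \right)}} = - \frac{134}{108 - 50} = - \frac{134}{58} = \left(-134\right) \frac{1}{58} = - \frac{67}{29}$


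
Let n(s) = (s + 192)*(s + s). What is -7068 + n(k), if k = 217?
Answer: 170438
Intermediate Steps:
n(s) = 2*s*(192 + s) (n(s) = (192 + s)*(2*s) = 2*s*(192 + s))
-7068 + n(k) = -7068 + 2*217*(192 + 217) = -7068 + 2*217*409 = -7068 + 177506 = 170438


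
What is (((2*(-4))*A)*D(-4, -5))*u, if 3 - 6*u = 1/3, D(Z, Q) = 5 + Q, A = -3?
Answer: 0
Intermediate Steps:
u = 4/9 (u = ½ - ⅙/3 = ½ - ⅙*⅓ = ½ - 1/18 = 4/9 ≈ 0.44444)
(((2*(-4))*A)*D(-4, -5))*u = (((2*(-4))*(-3))*(5 - 5))*(4/9) = (-8*(-3)*0)*(4/9) = (24*0)*(4/9) = 0*(4/9) = 0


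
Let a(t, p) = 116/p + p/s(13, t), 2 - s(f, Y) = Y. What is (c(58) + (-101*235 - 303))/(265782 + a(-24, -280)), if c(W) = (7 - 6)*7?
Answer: -21868210/241851443 ≈ -0.090420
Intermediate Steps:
s(f, Y) = 2 - Y
c(W) = 7 (c(W) = 1*7 = 7)
a(t, p) = 116/p + p/(2 - t)
(c(58) + (-101*235 - 303))/(265782 + a(-24, -280)) = (7 + (-101*235 - 303))/(265782 + (116/(-280) - 1*(-280)/(-2 - 24))) = (7 + (-23735 - 303))/(265782 + (116*(-1/280) - 1*(-280)/(-26))) = (7 - 24038)/(265782 + (-29/70 - 1*(-280)*(-1/26))) = -24031/(265782 + (-29/70 - 140/13)) = -24031/(265782 - 10177/910) = -24031/241851443/910 = -24031*910/241851443 = -21868210/241851443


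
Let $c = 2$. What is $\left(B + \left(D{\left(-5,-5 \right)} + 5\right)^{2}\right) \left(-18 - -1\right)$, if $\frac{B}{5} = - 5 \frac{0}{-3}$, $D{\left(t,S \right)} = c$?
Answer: $-833$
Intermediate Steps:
$D{\left(t,S \right)} = 2$
$B = 0$ ($B = 5 \left(- 5 \frac{0}{-3}\right) = 5 \left(- 5 \cdot 0 \left(- \frac{1}{3}\right)\right) = 5 \left(\left(-5\right) 0\right) = 5 \cdot 0 = 0$)
$\left(B + \left(D{\left(-5,-5 \right)} + 5\right)^{2}\right) \left(-18 - -1\right) = \left(0 + \left(2 + 5\right)^{2}\right) \left(-18 - -1\right) = \left(0 + 7^{2}\right) \left(-18 + 1\right) = \left(0 + 49\right) \left(-17\right) = 49 \left(-17\right) = -833$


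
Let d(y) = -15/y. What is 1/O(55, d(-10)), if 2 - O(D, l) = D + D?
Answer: -1/108 ≈ -0.0092593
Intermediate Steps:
O(D, l) = 2 - 2*D (O(D, l) = 2 - (D + D) = 2 - 2*D)
1/O(55, d(-10)) = 1/(2 - 2*55) = 1/(2 - 110) = 1/(-108) = -1/108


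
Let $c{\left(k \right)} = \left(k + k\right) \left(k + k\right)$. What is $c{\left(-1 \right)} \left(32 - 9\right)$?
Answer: $92$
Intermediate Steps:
$c{\left(k \right)} = 4 k^{2}$ ($c{\left(k \right)} = 2 k 2 k = 4 k^{2}$)
$c{\left(-1 \right)} \left(32 - 9\right) = 4 \left(-1\right)^{2} \left(32 - 9\right) = 4 \cdot 1 \cdot 23 = 4 \cdot 23 = 92$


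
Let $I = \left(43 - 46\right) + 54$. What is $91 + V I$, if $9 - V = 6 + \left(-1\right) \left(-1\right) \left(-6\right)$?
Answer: $550$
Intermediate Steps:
$V = 9$ ($V = 9 - \left(6 + \left(-1\right) \left(-1\right) \left(-6\right)\right) = 9 - \left(6 + 1 \left(-6\right)\right) = 9 - \left(6 - 6\right) = 9 - 0 = 9 + 0 = 9$)
$I = 51$ ($I = -3 + 54 = 51$)
$91 + V I = 91 + 9 \cdot 51 = 91 + 459 = 550$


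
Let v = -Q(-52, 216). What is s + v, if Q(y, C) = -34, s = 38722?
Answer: 38756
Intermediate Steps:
v = 34 (v = -1*(-34) = 34)
s + v = 38722 + 34 = 38756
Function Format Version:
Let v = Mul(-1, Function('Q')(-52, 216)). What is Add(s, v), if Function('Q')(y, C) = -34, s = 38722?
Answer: 38756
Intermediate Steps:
v = 34 (v = Mul(-1, -34) = 34)
Add(s, v) = Add(38722, 34) = 38756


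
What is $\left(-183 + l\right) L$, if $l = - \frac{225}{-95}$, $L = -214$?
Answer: $\frac{734448}{19} \approx 38655.0$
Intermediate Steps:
$l = \frac{45}{19}$ ($l = \left(-225\right) \left(- \frac{1}{95}\right) = \frac{45}{19} \approx 2.3684$)
$\left(-183 + l\right) L = \left(-183 + \frac{45}{19}\right) \left(-214\right) = \left(- \frac{3432}{19}\right) \left(-214\right) = \frac{734448}{19}$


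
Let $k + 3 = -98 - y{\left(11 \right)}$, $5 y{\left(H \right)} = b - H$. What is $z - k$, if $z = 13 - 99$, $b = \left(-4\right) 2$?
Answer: $\frac{56}{5} \approx 11.2$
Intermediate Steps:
$b = -8$
$z = -86$ ($z = 13 - 99 = -86$)
$y{\left(H \right)} = - \frac{8}{5} - \frac{H}{5}$ ($y{\left(H \right)} = \frac{-8 - H}{5} = - \frac{8}{5} - \frac{H}{5}$)
$k = - \frac{486}{5}$ ($k = -3 - \left(\frac{482}{5} - \frac{11}{5}\right) = -3 - \frac{471}{5} = - \frac{486}{5} \approx -97.2$)
$z - k = -86 - - \frac{486}{5} = -86 + \frac{486}{5} = \frac{56}{5}$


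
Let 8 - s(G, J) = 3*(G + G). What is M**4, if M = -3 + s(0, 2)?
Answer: 625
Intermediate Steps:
s(G, J) = 8 - 6*G (s(G, J) = 8 - 3*(G + G) = 8 - 3*2*G = 8 - 6*G)
M = 5 (M = -3 + (8 - 6*0) = -3 + (8 + 0) = -3 + 8 = 5)
M**4 = 5**4 = 625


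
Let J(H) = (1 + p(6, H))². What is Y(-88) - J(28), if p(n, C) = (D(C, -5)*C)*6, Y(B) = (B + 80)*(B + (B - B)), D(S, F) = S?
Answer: -22136321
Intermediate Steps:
Y(B) = B*(80 + B) (Y(B) = (80 + B)*(B + 0) = (80 + B)*B = B*(80 + B))
p(n, C) = 6*C² (p(n, C) = (C*C)*6 = C²*6 = 6*C²)
J(H) = (1 + 6*H²)²
Y(-88) - J(28) = -88*(80 - 88) - (1 + 6*28²)² = -88*(-8) - (1 + 6*784)² = 704 - (1 + 4704)² = 704 - 1*4705² = 704 - 1*22137025 = 704 - 22137025 = -22136321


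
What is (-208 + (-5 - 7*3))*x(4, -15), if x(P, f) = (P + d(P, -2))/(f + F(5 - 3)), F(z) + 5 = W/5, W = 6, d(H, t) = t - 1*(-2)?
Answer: 2340/47 ≈ 49.787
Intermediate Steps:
d(H, t) = 2 + t (d(H, t) = t + 2 = 2 + t)
F(z) = -19/5 (F(z) = -5 + 6/5 = -19/5)
x(P, f) = P/(-19/5 + f) (x(P, f) = (P + (2 - 2))/(f - 19/5) = (P + 0)/(-19/5 + f) = P/(-19/5 + f))
(-208 + (-5 - 7*3))*x(4, -15) = (-208 + (-5 - 7*3))*(5*4/(-19 + 5*(-15))) = (-208 + (-5 - 21))*(5*4/(-19 - 75)) = (-208 - 26)*(5*4/(-94)) = -1170*4*(-1)/94 = -234*(-10/47) = 2340/47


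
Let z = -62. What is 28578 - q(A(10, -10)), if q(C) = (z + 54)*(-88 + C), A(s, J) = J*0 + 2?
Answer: 27890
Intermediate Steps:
A(s, J) = 2 (A(s, J) = 0 + 2 = 2)
q(C) = 704 - 8*C (q(C) = (-62 + 54)*(-88 + C) = -8*(-88 + C) = 704 - 8*C)
28578 - q(A(10, -10)) = 28578 - (704 - 8*2) = 28578 - (704 - 16) = 28578 - 1*688 = 28578 - 688 = 27890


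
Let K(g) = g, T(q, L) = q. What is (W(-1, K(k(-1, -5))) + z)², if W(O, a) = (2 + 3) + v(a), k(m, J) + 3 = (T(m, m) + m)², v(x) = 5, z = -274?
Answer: 69696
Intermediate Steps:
k(m, J) = -3 + 4*m² (k(m, J) = -3 + (m + m)² = -3 + (2*m)² = -3 + 4*m²)
W(O, a) = 10 (W(O, a) = (2 + 3) + 5 = 5 + 5 = 10)
(W(-1, K(k(-1, -5))) + z)² = (10 - 274)² = (-264)² = 69696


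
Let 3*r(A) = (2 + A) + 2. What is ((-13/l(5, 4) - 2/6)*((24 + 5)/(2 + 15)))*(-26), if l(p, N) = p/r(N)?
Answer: 82186/255 ≈ 322.30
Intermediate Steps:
r(A) = 4/3 + A/3 (r(A) = ((2 + A) + 2)/3 = (4 + A)/3 = 4/3 + A/3)
l(p, N) = p/(4/3 + N/3)
((-13/l(5, 4) - 2/6)*((24 + 5)/(2 + 15)))*(-26) = ((-13/(3*5/(4 + 4)) - 2/6)*((24 + 5)/(2 + 15)))*(-26) = ((-13/(3*5/8) - 2*1/6)*(29/17))*(-26) = ((-13/(3*5*(1/8)) - 1/3)*(29*(1/17)))*(-26) = ((-13/15/8 - 1/3)*(29/17))*(-26) = ((-13*8/15 - 1/3)*(29/17))*(-26) = ((-104/15 - 1/3)*(29/17))*(-26) = -109/15*29/17*(-26) = -3161/255*(-26) = 82186/255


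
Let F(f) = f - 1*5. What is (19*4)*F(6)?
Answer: 76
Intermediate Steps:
F(f) = -5 + f (F(f) = f - 5 = -5 + f)
(19*4)*F(6) = (19*4)*(-5 + 6) = 76*1 = 76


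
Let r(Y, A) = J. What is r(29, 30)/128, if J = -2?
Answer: -1/64 ≈ -0.015625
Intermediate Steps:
r(Y, A) = -2
r(29, 30)/128 = -2/128 = -2*1/128 = -1/64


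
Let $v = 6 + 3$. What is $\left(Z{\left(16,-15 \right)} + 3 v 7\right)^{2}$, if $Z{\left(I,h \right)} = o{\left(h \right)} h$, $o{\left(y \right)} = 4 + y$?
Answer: $125316$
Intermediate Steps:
$v = 9$
$Z{\left(I,h \right)} = h \left(4 + h\right)$ ($Z{\left(I,h \right)} = \left(4 + h\right) h = h \left(4 + h\right)$)
$\left(Z{\left(16,-15 \right)} + 3 v 7\right)^{2} = \left(- 15 \left(4 - 15\right) + 3 \cdot 9 \cdot 7\right)^{2} = \left(\left(-15\right) \left(-11\right) + 27 \cdot 7\right)^{2} = \left(165 + 189\right)^{2} = 354^{2} = 125316$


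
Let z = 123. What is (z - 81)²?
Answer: 1764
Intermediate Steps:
(z - 81)² = (123 - 81)² = 42² = 1764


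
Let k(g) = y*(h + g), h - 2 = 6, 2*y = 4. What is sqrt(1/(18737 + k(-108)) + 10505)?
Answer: sqrt(3609731994882)/18537 ≈ 102.49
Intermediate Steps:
y = 2 (y = (1/2)*4 = 2)
h = 8 (h = 2 + 6 = 8)
k(g) = 16 + 2*g (k(g) = 2*(8 + g) = 16 + 2*g)
sqrt(1/(18737 + k(-108)) + 10505) = sqrt(1/(18737 + (16 + 2*(-108))) + 10505) = sqrt(1/(18737 + (16 - 216)) + 10505) = sqrt(1/(18737 - 200) + 10505) = sqrt(1/18537 + 10505) = sqrt(194731186/18537) = sqrt(3609731994882)/18537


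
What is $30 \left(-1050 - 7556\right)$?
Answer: $-258180$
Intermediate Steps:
$30 \left(-1050 - 7556\right) = 30 \left(-8606\right) = -258180$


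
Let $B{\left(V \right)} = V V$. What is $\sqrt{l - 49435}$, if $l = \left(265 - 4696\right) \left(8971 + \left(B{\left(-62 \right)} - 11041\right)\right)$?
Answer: $i \sqrt{7910029} \approx 2812.5 i$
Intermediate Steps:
$B{\left(V \right)} = V^{2}$
$l = -7860594$ ($l = \left(265 - 4696\right) \left(8971 - \left(11041 - \left(-62\right)^{2}\right)\right) = - 4431 \left(8971 + \left(3844 - 11041\right)\right) = - 4431 \left(8971 - 7197\right) = \left(-4431\right) 1774 = -7860594$)
$\sqrt{l - 49435} = \sqrt{-7860594 - 49435} = \sqrt{-7910029} = i \sqrt{7910029}$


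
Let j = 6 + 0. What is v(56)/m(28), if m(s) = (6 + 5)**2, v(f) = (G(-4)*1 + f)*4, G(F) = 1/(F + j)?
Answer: 226/121 ≈ 1.8678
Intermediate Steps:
j = 6
G(F) = 1/(6 + F) (G(F) = 1/(F + 6) = 1/(6 + F))
v(f) = 2 + 4*f (v(f) = (1/(6 - 4) + f)*4 = (1/2 + f)*4 = 2 + 4*f)
m(s) = 121 (m(s) = 11**2 = 121)
v(56)/m(28) = (2 + 4*56)/121 = (2 + 224)*(1/121) = 226*(1/121) = 226/121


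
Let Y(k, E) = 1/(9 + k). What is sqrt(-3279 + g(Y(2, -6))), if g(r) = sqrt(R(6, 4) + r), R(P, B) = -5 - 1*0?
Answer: sqrt(-396759 + 33*I*sqrt(66))/11 ≈ 0.019346 + 57.263*I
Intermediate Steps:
R(P, B) = -5 (R(P, B) = -5 + 0 = -5)
g(r) = sqrt(-5 + r)
sqrt(-3279 + g(Y(2, -6))) = sqrt(-3279 + sqrt(-5 + 1/(9 + 2))) = sqrt(-3279 + sqrt(-5 + 1/11)) = sqrt(-3279 + sqrt(-54/11)) = sqrt(-3279 + 3*I*sqrt(66)/11)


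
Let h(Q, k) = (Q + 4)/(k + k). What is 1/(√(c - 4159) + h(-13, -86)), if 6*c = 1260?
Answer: 1548/116827297 - 29584*I*√3949/116827297 ≈ 1.325e-5 - 0.015913*I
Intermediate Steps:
c = 210 (c = (⅙)*1260 = 210)
h(Q, k) = (4 + Q)/(2*k) (h(Q, k) = (4 + Q)/((2*k)) = (4 + Q)*(1/(2*k)) = (4 + Q)/(2*k))
1/(√(c - 4159) + h(-13, -86)) = 1/(√(210 - 4159) + (½)*(4 - 13)/(-86)) = 1/(√(-3949) + (½)*(-1/86)*(-9)) = 1/(I*√3949 + 9/172) = 1/(9/172 + I*√3949)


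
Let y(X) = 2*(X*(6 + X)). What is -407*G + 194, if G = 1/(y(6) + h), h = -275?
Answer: 25821/131 ≈ 197.11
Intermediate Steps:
y(X) = 2*X*(6 + X)
G = -1/131 (G = 1/(2*6*(6 + 6) - 275) = 1/(2*6*12 - 275) = 1/(144 - 275) = 1/(-131) = -1/131 ≈ -0.0076336)
-407*G + 194 = -407*(-1/131) + 194 = 407/131 + 194 = 25821/131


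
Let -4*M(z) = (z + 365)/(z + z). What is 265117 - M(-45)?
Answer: 2386045/9 ≈ 2.6512e+5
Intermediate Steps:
M(z) = -(365 + z)/(8*z) (M(z) = -(z + 365)/(4*(z + z)) = -(365 + z)/(4*(2*z)) = -(365 + z)*1/(2*z)/4 = -(365 + z)/(8*z))
265117 - M(-45) = 265117 - (-365 - 1*(-45))/(8*(-45)) = 265117 - (-1)*(-365 + 45)/(8*45) = 265117 - (-1)*(-320)/(8*45) = 265117 - 1*8/9 = 265117 - 8/9 = 2386045/9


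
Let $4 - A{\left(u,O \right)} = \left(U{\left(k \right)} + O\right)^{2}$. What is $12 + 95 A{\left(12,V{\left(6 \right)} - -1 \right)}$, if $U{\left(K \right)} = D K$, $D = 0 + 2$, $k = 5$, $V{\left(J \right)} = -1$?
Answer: $-9108$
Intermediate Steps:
$D = 2$
$U{\left(K \right)} = 2 K$
$A{\left(u,O \right)} = 4 - \left(10 + O\right)^{2}$ ($A{\left(u,O \right)} = 4 - \left(2 \cdot 5 + O\right)^{2} = 4 - \left(10 + O\right)^{2}$)
$12 + 95 A{\left(12,V{\left(6 \right)} - -1 \right)} = 12 + 95 \left(4 - \left(10 - 0\right)^{2}\right) = 12 + 95 \left(4 - \left(10 + \left(-1 + 1\right)\right)^{2}\right) = 12 + 95 \left(4 - \left(10 + 0\right)^{2}\right) = 12 + 95 \left(4 - 10^{2}\right) = 12 + 95 \left(4 - 100\right) = 12 + 95 \left(-96\right) = 12 - 9120 = -9108$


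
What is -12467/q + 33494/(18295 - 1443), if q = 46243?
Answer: 669384579/389643518 ≈ 1.7179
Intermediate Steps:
-12467/q + 33494/(18295 - 1443) = -12467/46243 + 33494/(18295 - 1443) = -12467*1/46243 + 33494/16852 = -12467/46243 + 33494*(1/16852) = -12467/46243 + 16747/8426 = 669384579/389643518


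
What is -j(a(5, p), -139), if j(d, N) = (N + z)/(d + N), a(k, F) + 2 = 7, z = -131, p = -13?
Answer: -135/67 ≈ -2.0149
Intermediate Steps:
a(k, F) = 5 (a(k, F) = -2 + 7 = 5)
j(d, N) = (-131 + N)/(N + d) (j(d, N) = (N - 131)/(d + N) = (-131 + N)/(N + d))
-j(a(5, p), -139) = -(-131 - 139)/(-139 + 5) = -(-270)/(-134) = -(-1)*(-270)/134 = -1*135/67 = -135/67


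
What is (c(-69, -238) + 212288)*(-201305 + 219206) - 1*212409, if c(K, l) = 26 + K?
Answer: 3799185336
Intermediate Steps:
(c(-69, -238) + 212288)*(-201305 + 219206) - 1*212409 = ((26 - 69) + 212288)*(-201305 + 219206) - 1*212409 = (-43 + 212288)*17901 - 212409 = 212245*17901 - 212409 = 3799397745 - 212409 = 3799185336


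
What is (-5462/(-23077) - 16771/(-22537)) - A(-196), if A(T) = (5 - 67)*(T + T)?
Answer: -407731242085/16776979 ≈ -24303.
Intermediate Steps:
A(T) = -124*T
(-5462/(-23077) - 16771/(-22537)) - A(-196) = (-5462/(-23077) - 16771/(-22537)) - (-124)*(-196) = (-5462*(-1/23077) - 16771*(-1/22537)) - 1*24304 = (5462/23077 + 541/727) - 24304 = 16455531/16776979 - 24304 = -407731242085/16776979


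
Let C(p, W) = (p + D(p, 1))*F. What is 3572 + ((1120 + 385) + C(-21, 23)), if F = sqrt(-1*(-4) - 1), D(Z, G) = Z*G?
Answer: 5077 - 42*sqrt(3) ≈ 5004.3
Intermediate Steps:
D(Z, G) = G*Z
F = sqrt(3) (F = sqrt(4 - 1) = sqrt(3) ≈ 1.7320)
C(p, W) = 2*p*sqrt(3) (C(p, W) = (p + 1*p)*sqrt(3) = (p + p)*sqrt(3) = (2*p)*sqrt(3) = 2*p*sqrt(3))
3572 + ((1120 + 385) + C(-21, 23)) = 3572 + ((1120 + 385) + 2*(-21)*sqrt(3)) = 3572 + (1505 - 42*sqrt(3)) = 5077 - 42*sqrt(3)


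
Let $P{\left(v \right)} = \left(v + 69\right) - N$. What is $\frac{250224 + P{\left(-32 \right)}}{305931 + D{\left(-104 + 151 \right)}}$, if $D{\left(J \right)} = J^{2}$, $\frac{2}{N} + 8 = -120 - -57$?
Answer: $\frac{17768533}{21877940} \approx 0.81217$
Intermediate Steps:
$N = - \frac{2}{71}$ ($N = \frac{2}{-8 - 63} = \frac{2}{-71} = 2 \left(- \frac{1}{71}\right) = - \frac{2}{71} \approx -0.028169$)
$P{\left(v \right)} = \frac{4901}{71} + v$ ($P{\left(v \right)} = \left(v + 69\right) - - \frac{2}{71} = \left(69 + v\right) + \frac{2}{71} = \frac{4901}{71} + v$)
$\frac{250224 + P{\left(-32 \right)}}{305931 + D{\left(-104 + 151 \right)}} = \frac{250224 + \left(\frac{4901}{71} - 32\right)}{305931 + \left(-104 + 151\right)^{2}} = \frac{250224 + \frac{2629}{71}}{305931 + 47^{2}} = \frac{17768533}{71 \left(305931 + 2209\right)} = \frac{17768533}{71 \cdot 308140} = \frac{17768533}{71} \cdot \frac{1}{308140} = \frac{17768533}{21877940}$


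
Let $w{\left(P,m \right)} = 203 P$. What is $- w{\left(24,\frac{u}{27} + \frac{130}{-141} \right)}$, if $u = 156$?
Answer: $-4872$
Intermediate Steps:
$- w{\left(24,\frac{u}{27} + \frac{130}{-141} \right)} = - 203 \cdot 24 = \left(-1\right) 4872 = -4872$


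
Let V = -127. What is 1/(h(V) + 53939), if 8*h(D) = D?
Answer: 8/431385 ≈ 1.8545e-5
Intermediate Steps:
h(D) = D/8
1/(h(V) + 53939) = 1/((⅛)*(-127) + 53939) = 1/(-127/8 + 53939) = 1/(431385/8) = 8/431385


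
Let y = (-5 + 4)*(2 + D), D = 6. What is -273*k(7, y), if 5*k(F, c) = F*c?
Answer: 15288/5 ≈ 3057.6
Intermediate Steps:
y = -8 (y = (-5 + 4)*(2 + 6) = -1*8 = -8)
k(F, c) = F*c/5 (k(F, c) = (F*c)/5 = F*c/5)
-273*k(7, y) = -273*7*(-8)/5 = -273*(-56/5) = 15288/5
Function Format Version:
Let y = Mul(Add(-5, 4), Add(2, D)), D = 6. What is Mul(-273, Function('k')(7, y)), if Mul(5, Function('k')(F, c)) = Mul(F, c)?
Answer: Rational(15288, 5) ≈ 3057.6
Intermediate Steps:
y = -8 (y = Mul(Add(-5, 4), Add(2, 6)) = Mul(-1, 8) = -8)
Function('k')(F, c) = Mul(Rational(1, 5), F, c) (Function('k')(F, c) = Mul(Rational(1, 5), Mul(F, c)) = Mul(Rational(1, 5), F, c))
Mul(-273, Function('k')(7, y)) = Mul(-273, Mul(Rational(1, 5), 7, -8)) = Mul(-273, Rational(-56, 5)) = Rational(15288, 5)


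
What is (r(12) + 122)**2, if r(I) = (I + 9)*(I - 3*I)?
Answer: 145924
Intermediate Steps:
r(I) = -2*I*(9 + I) (r(I) = (9 + I)*(-2*I) = -2*I*(9 + I))
(r(12) + 122)**2 = (-2*12*(9 + 12) + 122)**2 = (-2*12*21 + 122)**2 = (-504 + 122)**2 = (-382)**2 = 145924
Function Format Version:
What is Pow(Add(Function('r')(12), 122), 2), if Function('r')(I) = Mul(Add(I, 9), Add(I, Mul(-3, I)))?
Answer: 145924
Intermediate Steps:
Function('r')(I) = Mul(-2, I, Add(9, I)) (Function('r')(I) = Mul(Add(9, I), Mul(-2, I)) = Mul(-2, I, Add(9, I)))
Pow(Add(Function('r')(12), 122), 2) = Pow(Add(Mul(-2, 12, Add(9, 12)), 122), 2) = Pow(Add(Mul(-2, 12, 21), 122), 2) = Pow(Add(-504, 122), 2) = Pow(-382, 2) = 145924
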